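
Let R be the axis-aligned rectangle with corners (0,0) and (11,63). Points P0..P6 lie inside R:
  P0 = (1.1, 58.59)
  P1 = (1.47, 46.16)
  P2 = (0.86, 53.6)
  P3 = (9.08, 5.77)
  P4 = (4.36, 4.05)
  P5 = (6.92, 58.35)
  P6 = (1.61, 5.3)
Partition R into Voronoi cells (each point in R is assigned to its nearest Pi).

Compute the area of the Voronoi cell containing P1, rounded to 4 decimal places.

1. box [0,11]×[0,63]: [(0, 0) (11, 0) (11, 63) (0, 63)]
2. ⊥bis P1·P0 via (1.285,52.375): [(0, 52.3367) (0, 0) (11, 0) (11, 52.6642)]  |A|=577.5051
3. ⊥bis P1·P2 via (1.165,49.88): [(0, 49.7845) (0, 0) (11, 0) (11, 50.6864)]  |A|=552.5897
4. ⊥bis P1·P3 via (5.275,25.965): [(0, 49.7845) (0, 24.9711) (11, 27.0437) (11, 50.6864)]  |A|=266.5083
5. ⊥bis P1·P4 via (2.915,25.105): [(0, 49.7845) (0, 24.9711) (11, 27.0437) (11, 50.6864)]  |A|=266.5083
6. ⊥bis P1·P5 via (4.195,52.255): [(8.2144, 50.458) (0, 49.7845) (0, 24.9711) (11, 27.0437) (11, 49.2126)]  |A|=264.4556
7. ⊥bis P1·P6 via (1.54,25.73): [(8.2144, 50.458) (0, 49.7845) (0, 25.7247) (4.0738, 25.7387) (11, 27.0437) (11, 49.2126)]  |A|=262.9206
8. canonical 6-gon: [(8.2144, 50.458) (0, 49.7845) (0, 25.7247) (4.0738, 25.7387) (11, 27.0437) (11, 49.2126)]
9. shoelace: 262.9206

Area of P1's cell: 262.9206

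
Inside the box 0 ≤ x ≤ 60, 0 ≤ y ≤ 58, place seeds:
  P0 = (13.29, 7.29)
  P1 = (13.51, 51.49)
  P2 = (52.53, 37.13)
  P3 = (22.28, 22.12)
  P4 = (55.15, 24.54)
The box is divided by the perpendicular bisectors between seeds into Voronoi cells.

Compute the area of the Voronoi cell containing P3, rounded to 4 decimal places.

Area of P3's cell: 870.7655

1. box [0,60]×[0,58]: [(0, 0) (60, 0) (60, 58) (0, 58)]
2. ⊥bis P3·P0 via (17.785,14.705): [(0, 25.4863) (42.0425, 0) (60, 0) (60, 58) (0, 58)]  |A|=2944.2451
3. ⊥bis P3·P1 via (17.895,36.805): [(0, 31.4615) (0, 25.4863) (42.0425, 0) (60, 0) (60, 49.3777)]  |A|=1889.4212
4. ⊥bis P3·P2 via (37.405,29.625): [(31.7844, 40.9524) (0, 31.4615) (0, 25.4863) (42.0425, 0) (52.1049, 0)]  |A|=1031.1469
5. ⊥bis P3·P4 via (38.715,23.33): [(38.399, 27.6217) (31.7844, 40.9524) (0, 31.4615) (0, 25.4863) (40.3574, 1.0215)]  |A|=870.7655
6. canonical 5-gon: [(38.399, 27.6217) (31.7844, 40.9524) (0, 31.4615) (0, 25.4863) (40.3574, 1.0215)]
7. shoelace: 870.7655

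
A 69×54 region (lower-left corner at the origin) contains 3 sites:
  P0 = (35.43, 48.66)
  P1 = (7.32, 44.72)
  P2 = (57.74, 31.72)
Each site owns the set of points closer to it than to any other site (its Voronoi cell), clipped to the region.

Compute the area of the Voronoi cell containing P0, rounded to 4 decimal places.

1. box [0,69]×[0,54]: [(0, 0) (69, 0) (69, 54) (0, 54)]
2. ⊥bis P0·P1 via (21.375,46.69): [(27.9192, 0) (69, 0) (69, 54) (20.3504, 54)]  |A|=2422.7196
3. ⊥bis P0·P2 via (46.585,40.19): [(26.0726, 13.1751) (57.0709, 54) (20.3504, 54)]  |A|=749.5561
4. canonical 3-gon: [(26.0726, 13.1751) (57.0709, 54) (20.3504, 54)]
5. shoelace: 749.5561

Area of P0's cell: 749.5561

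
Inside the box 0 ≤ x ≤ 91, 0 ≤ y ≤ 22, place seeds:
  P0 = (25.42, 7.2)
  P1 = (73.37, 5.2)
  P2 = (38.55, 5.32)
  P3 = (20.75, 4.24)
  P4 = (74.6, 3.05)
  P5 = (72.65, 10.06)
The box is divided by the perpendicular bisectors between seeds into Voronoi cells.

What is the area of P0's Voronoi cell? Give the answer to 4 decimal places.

1. box [0,91]×[0,22]: [(0, 0) (91, 0) (91, 22) (0, 22)]
2. ⊥bis P0·P1 via (49.395,6.2): [(0, 0) (49.1364, 0) (50.054, 22) (0, 22)]  |A|=1091.0946
3. ⊥bis P0·P2 via (31.985,6.26): [(0, 0) (31.0887, 0) (34.2387, 22) (0, 22)]  |A|=718.6012
4. ⊥bis P0·P3 via (23.085,5.72): [(26.7105, 0) (31.0887, 0) (34.2387, 22) (12.7662, 22)]  |A|=284.3572
5. ⊥bis P0·P4 via (50.01,5.125): [(26.7105, 0) (31.0887, 0) (34.2387, 22) (12.7662, 22)]  |A|=284.3572
6. ⊥bis P0·P5 via (49.035,8.63): [(26.7105, 0) (31.0887, 0) (34.2387, 22) (12.7662, 22)]  |A|=284.3572
7. canonical 4-gon: [(26.7105, 0) (31.0887, 0) (34.2387, 22) (12.7662, 22)]
8. shoelace: 284.3572

Area of P0's cell: 284.3572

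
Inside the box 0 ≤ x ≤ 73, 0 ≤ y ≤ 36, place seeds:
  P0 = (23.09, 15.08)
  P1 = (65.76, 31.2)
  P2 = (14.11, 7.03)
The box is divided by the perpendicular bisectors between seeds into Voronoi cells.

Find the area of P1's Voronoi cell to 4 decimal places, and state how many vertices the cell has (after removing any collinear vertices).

1. box [0,73]×[0,36]: [(0, 0) (73, 0) (73, 36) (0, 36)]
2. ⊥bis P1·P0 via (44.425,23.14): [(53.1669, 0) (73, 0) (73, 36) (39.5667, 36)]  |A|=958.795
3. ⊥bis P1·P2 via (39.935,19.115): [(53.1669, 0) (73, 0) (73, 36) (39.5667, 36)]  |A|=958.795
4. canonical 4-gon: [(53.1669, 0) (73, 0) (73, 36) (39.5667, 36)]
5. shoelace: 958.795

Area of P1's cell: 958.7950 (4 vertices)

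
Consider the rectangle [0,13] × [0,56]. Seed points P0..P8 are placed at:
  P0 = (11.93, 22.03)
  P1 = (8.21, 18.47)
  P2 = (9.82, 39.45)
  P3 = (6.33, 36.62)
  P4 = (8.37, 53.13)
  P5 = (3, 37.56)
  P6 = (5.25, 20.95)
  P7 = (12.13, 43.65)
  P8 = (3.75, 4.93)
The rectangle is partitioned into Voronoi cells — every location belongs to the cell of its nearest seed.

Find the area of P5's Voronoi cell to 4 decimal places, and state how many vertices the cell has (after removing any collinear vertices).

Area of P5's cell: 76.6582 (6 vertices)

1. box [0,13]×[0,56]: [(0, 0) (13, 0) (13, 56) (0, 56)]
2. ⊥bis P5·P0 via (7.465,29.795): [(0, 25.5025) (13, 32.9777) (13, 56) (0, 56)]  |A|=347.8786
3. ⊥bis P5·P1 via (5.605,28.015): [(0, 26.4853) (3.2532, 27.3732) (13, 32.9777) (13, 56) (0, 56)]  |A|=346.28
4. ⊥bis P5·P2 via (6.41,38.505): [(0, 26.4853) (3.2532, 27.3732) (8.637, 30.4689) (1.5617, 56) (0, 56)]  |A|=150.0406
5. ⊥bis P5·P3 via (4.665,37.09): [(0, 26.4853) (1.811, 26.9795) (5.7434, 40.9103) (1.5617, 56) (0, 56)]  |A|=108.1827
6. ⊥bis P5·P4 via (5.685,45.345): [(0, 47.3057) (0, 26.4853) (1.811, 26.9795) (5.7434, 40.9103) (4.3908, 45.7914)]  |A|=81.1242
7. ⊥bis P5·P6 via (4.125,29.255): [(0, 47.3057) (0, 28.6962) (2.3869, 29.0195) (5.7434, 40.9103) (4.3908, 45.7914)]  |A|=76.7807
8. ⊥bis P5·P7 via (7.565,40.605): [(4.0203, 45.9191) (0, 47.3057) (0, 28.6962) (2.3869, 29.0195) (5.7434, 40.9103) (4.5935, 45.0598)]  |A|=76.6582
9. ⊥bis P5·P8 via (3.375,21.245): [(4.0203, 45.9191) (0, 47.3057) (0, 28.6962) (2.3869, 29.0195) (5.7434, 40.9103) (4.5935, 45.0598)]  |A|=76.6582
10. canonical 6-gon: [(4.0203, 45.9191) (0, 47.3057) (0, 28.6962) (2.3869, 29.0195) (5.7434, 40.9103) (4.5935, 45.0598)]
11. shoelace: 76.6582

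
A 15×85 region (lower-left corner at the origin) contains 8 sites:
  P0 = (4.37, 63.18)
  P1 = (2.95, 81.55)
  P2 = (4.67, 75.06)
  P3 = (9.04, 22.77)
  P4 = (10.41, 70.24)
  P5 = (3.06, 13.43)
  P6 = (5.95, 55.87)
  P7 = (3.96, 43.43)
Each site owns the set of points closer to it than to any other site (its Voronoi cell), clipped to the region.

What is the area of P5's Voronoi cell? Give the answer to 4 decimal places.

Area of P5's cell: 257.5744

1. box [0,15]×[0,85]: [(0, 0) (15, 0) (15, 85) (0, 85)]
2. ⊥bis P5·P0 via (3.715,38.305): [(0, 38.4028) (0, 0) (15, 0) (15, 38.0078)]  |A|=573.08
3. ⊥bis P5·P1 via (3.005,47.49): [(0, 38.4028) (0, 0) (15, 0) (15, 38.0078)]  |A|=573.08
4. ⊥bis P5·P2 via (3.865,44.245): [(0, 38.4028) (0, 0) (15, 0) (15, 38.0078)]  |A|=573.08
5. ⊥bis P5·P3 via (6.05,18.1): [(0, 21.9736) (0, 0) (15, 0) (15, 12.3697)]  |A|=257.5744
6. ⊥bis P5·P4 via (6.735,41.835): [(0, 21.9736) (0, 0) (15, 0) (15, 12.3697)]  |A|=257.5744
7. ⊥bis P5·P6 via (4.505,34.65): [(0, 21.9736) (0, 0) (15, 0) (15, 12.3697)]  |A|=257.5744
8. ⊥bis P5·P7 via (3.51,28.43): [(0, 21.9736) (0, 0) (15, 0) (15, 12.3697)]  |A|=257.5744
9. canonical 4-gon: [(0, 21.9736) (0, 0) (15, 0) (15, 12.3697)]
10. shoelace: 257.5744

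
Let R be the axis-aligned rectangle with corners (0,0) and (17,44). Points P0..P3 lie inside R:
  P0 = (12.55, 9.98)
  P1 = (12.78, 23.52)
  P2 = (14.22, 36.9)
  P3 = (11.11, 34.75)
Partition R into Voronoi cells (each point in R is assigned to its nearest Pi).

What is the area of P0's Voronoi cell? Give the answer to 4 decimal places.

Area of P0's cell: 285.9527

1. box [0,17]×[0,44]: [(0, 0) (17, 0) (17, 44) (0, 44)]
2. ⊥bis P0·P1 via (12.665,16.75): [(0, 16.9651) (0, 0) (17, 0) (17, 16.6764)]  |A|=285.9527
3. ⊥bis P0·P2 via (13.385,23.44): [(0, 16.9651) (0, 0) (17, 0) (17, 16.6764)]  |A|=285.9527
4. ⊥bis P0·P3 via (11.83,22.365): [(0, 16.9651) (0, 0) (17, 0) (17, 16.6764)]  |A|=285.9527
5. canonical 4-gon: [(0, 16.9651) (0, 0) (17, 0) (17, 16.6764)]
6. shoelace: 285.9527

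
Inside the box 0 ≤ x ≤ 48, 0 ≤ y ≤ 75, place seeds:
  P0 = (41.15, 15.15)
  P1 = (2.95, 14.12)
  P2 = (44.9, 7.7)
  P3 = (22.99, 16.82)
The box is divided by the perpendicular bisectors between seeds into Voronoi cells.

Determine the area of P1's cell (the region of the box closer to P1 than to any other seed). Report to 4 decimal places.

1. box [0,48]×[0,75]: [(0, 0) (48, 0) (48, 75) (0, 75)]
2. ⊥bis P1·P0 via (22.05,14.635): [(0, 0) (22.4446, 0) (20.4224, 75) (0, 75)]  |A|=1607.5112
3. ⊥bis P1·P2 via (23.925,10.91): [(0, 0) (22.2553, 0) (22.4163, 1.0515) (20.4224, 75) (0, 75)]  |A|=1607.4117
4. ⊥bis P1·P3 via (12.97,15.47): [(0, 0) (15.0543, 0) (4.9495, 75) (0, 75)]  |A|=750.1415
5. canonical 4-gon: [(0, 0) (15.0543, 0) (4.9495, 75) (0, 75)]
6. shoelace: 750.1415

Area of P1's cell: 750.1415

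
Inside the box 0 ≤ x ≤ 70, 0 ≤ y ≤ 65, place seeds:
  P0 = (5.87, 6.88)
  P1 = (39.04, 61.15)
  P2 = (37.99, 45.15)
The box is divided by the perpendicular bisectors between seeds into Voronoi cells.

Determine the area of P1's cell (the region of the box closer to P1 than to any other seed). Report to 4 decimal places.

1. box [0,70]×[0,65]: [(0, 0) (70, 0) (70, 65) (0, 65)]
2. ⊥bis P1·P0 via (22.455,34.015): [(0, 47.7396) (70, 4.9553) (70, 65) (0, 65)]  |A|=2705.6781
3. ⊥bis P1·P2 via (38.515,53.15): [(0, 55.6775) (70, 51.0838) (70, 65) (0, 65)]  |A|=813.353
4. canonical 4-gon: [(0, 55.6775) (70, 51.0838) (70, 65) (0, 65)]
5. shoelace: 813.353

Area of P1's cell: 813.3530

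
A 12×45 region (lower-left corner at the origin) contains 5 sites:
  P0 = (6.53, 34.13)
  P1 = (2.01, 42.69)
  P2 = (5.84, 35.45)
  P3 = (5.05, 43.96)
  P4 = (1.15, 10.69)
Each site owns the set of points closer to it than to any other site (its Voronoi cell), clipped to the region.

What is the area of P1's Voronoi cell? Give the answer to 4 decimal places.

1. box [0,12]×[0,45]: [(0, 0) (12, 0) (12, 45) (0, 45)]
2. ⊥bis P1·P0 via (4.27,38.41): [(0, 36.1553) (12, 42.4917) (12, 45) (0, 45)]  |A|=68.1179
3. ⊥bis P1·P2 via (3.925,39.07): [(0, 36.9937) (12, 43.3417) (12, 45) (0, 45)]  |A|=57.9878
4. ⊥bis P1·P3 via (3.53,43.325): [(0, 36.9937) (5.0573, 39.669) (2.8302, 45) (0, 45)]  |A|=27.7894
5. ⊥bis P1·P4 via (1.58,26.69): [(0, 36.9937) (5.0573, 39.669) (2.8302, 45) (0, 45)]  |A|=27.7894
6. canonical 4-gon: [(0, 36.9937) (5.0573, 39.669) (2.8302, 45) (0, 45)]
7. shoelace: 27.7894

Area of P1's cell: 27.7894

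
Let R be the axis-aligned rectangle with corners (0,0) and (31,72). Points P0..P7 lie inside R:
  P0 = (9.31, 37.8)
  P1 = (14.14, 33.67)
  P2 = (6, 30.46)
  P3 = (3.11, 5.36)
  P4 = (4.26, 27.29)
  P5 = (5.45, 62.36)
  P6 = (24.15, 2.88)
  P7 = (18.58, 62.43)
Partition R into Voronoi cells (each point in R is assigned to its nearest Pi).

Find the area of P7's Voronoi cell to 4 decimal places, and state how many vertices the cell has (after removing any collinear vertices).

Area of P7's cell: 459.5382 (5 vertices)

1. box [0,31]×[0,72]: [(0, 0) (31, 0) (31, 72) (0, 72)]
2. ⊥bis P7·P0 via (13.945,50.115): [(0, 55.3635) (31, 43.696) (31, 72) (0, 72)]  |A|=696.5779
3. ⊥bis P7·P1 via (16.36,48.05): [(0, 55.3635) (21.5678, 47.246) (31, 45.7899) (31, 72) (0, 72)]  |A|=686.703
4. ⊥bis P7·P2 via (12.29,46.445): [(0, 55.3635) (21.5678, 47.246) (31, 45.7899) (31, 72) (0, 72)]  |A|=686.703
5. ⊥bis P7·P3 via (10.845,33.895): [(0, 55.3635) (21.5678, 47.246) (31, 45.7899) (31, 72) (0, 72)]  |A|=686.703
6. ⊥bis P7·P4 via (11.42,44.86): [(0, 55.3635) (21.5678, 47.246) (31, 45.7899) (31, 72) (0, 72)]  |A|=686.703
7. ⊥bis P7·P5 via (12.015,62.395): [(12.0767, 50.8182) (21.5678, 47.246) (31, 45.7899) (31, 72) (11.9638, 72)]  |A|=459.5382
8. ⊥bis P7·P6 via (21.365,32.655): [(12.0767, 50.8182) (21.5678, 47.246) (31, 45.7899) (31, 72) (11.9638, 72)]  |A|=459.5382
9. canonical 5-gon: [(12.0767, 50.8182) (21.5678, 47.246) (31, 45.7899) (31, 72) (11.9638, 72)]
10. shoelace: 459.5382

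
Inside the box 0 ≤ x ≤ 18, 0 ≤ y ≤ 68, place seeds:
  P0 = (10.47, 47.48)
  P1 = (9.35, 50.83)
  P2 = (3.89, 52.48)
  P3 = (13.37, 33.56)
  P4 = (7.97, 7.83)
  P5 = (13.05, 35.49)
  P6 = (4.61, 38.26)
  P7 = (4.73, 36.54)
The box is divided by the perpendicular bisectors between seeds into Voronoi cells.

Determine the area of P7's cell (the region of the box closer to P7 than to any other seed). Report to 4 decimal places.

Area of P7's cell: 110.6750

1. box [0,18]×[0,68]: [(0, 0) (18, 0) (18, 68) (0, 68)]
2. ⊥bis P7·P0 via (7.6,42.01): [(0, 45.9976) (0, 0) (18, 0) (18, 36.5533)]  |A|=742.9581
3. ⊥bis P7·P1 via (7.04,43.685): [(0.1813, 45.9024) (0, 45.9611) (0, 0) (18, 0) (18, 36.5533)]  |A|=742.9548
4. ⊥bis P7·P2 via (4.31,44.51): [(2.9698, 44.4394) (0, 44.2829) (0, 0) (18, 0) (18, 36.5533)]  |A|=740.4119
5. ⊥bis P7·P3 via (9.05,35.05): [(10.8605, 40.2993) (2.9698, 44.4394) (0, 44.2829) (0, 8.8111)]  |A|=199.3861
6. ⊥bis P7·P4 via (6.35,22.185): [(4.5424, 21.981) (10.8605, 40.2993) (2.9698, 44.4394) (0, 44.2829) (0, 21.4684)]  |A|=170.6387
7. ⊥bis P7·P5 via (8.89,36.015): [(4.5424, 21.981) (8.6056, 33.7616) (9.5195, 41.0029) (2.9698, 44.4394) (0, 44.2829) (0, 21.4684)]  |A|=165.4618
8. ⊥bis P7·P6 via (4.67,37.4): [(4.5424, 21.981) (8.6056, 33.7616) (9.1038, 37.7093) (0, 37.0742) (0, 21.4684)]  |A|=110.675
9. canonical 5-gon: [(4.5424, 21.981) (8.6056, 33.7616) (9.1038, 37.7093) (0, 37.0742) (0, 21.4684)]
10. shoelace: 110.675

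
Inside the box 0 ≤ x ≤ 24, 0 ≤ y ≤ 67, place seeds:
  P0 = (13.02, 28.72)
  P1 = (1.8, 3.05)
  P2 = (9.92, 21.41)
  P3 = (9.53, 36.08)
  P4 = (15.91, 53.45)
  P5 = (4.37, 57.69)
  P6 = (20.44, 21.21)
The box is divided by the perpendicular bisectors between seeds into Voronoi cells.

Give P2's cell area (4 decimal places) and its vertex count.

Area of P2's cell: 227.5200 (5 vertices)

1. box [0,24]×[0,67]: [(0, 0) (24, 0) (24, 67) (0, 67)]
2. ⊥bis P2·P0 via (11.47,25.065): [(0, 29.9292) (0, 0) (24, 0) (24, 19.7513)]  |A|=596.1657
3. ⊥bis P2·P1 via (5.86,12.23): [(0, 29.9292) (0, 14.8217) (24, 4.2073) (24, 19.7513)]  |A|=367.818
4. ⊥bis P2·P3 via (9.725,28.745): [(3.2013, 28.5716) (0, 28.4865) (0, 14.8217) (24, 4.2073) (24, 19.7513)]  |A|=365.5088
5. ⊥bis P2·P4 via (12.915,37.43): [(3.2013, 28.5716) (0, 28.4865) (0, 14.8217) (24, 4.2073) (24, 19.7513)]  |A|=365.5088
6. ⊥bis P2·P5 via (7.145,39.55): [(3.2013, 28.5716) (0, 28.4865) (0, 14.8217) (24, 4.2073) (24, 19.7513)]  |A|=365.5088
7. ⊥bis P2·P6 via (15.18,21.31): [(15.2211, 23.4742) (3.2013, 28.5716) (0, 28.4865) (0, 14.8217) (14.9311, 8.2182)]  |A|=227.52
8. canonical 5-gon: [(15.2211, 23.4742) (3.2013, 28.5716) (0, 28.4865) (0, 14.8217) (14.9311, 8.2182)]
9. shoelace: 227.52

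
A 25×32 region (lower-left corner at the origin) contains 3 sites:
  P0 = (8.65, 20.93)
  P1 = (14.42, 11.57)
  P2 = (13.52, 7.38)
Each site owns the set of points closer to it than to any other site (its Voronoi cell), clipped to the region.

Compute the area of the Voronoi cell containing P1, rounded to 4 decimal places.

1. box [0,25]×[0,32]: [(0, 0) (25, 0) (25, 32) (0, 32)]
2. ⊥bis P1·P0 via (11.535,16.25): [(0, 9.1392) (0, 0) (25, 0) (25, 24.5505)]  |A|=421.1219
3. ⊥bis P1·P2 via (13.97,9.475): [(4.0138, 11.6136) (25, 7.1058) (25, 24.5505)]  |A|=183.0492
4. canonical 3-gon: [(4.0138, 11.6136) (25, 7.1058) (25, 24.5505)]
5. shoelace: 183.0492

Area of P1's cell: 183.0492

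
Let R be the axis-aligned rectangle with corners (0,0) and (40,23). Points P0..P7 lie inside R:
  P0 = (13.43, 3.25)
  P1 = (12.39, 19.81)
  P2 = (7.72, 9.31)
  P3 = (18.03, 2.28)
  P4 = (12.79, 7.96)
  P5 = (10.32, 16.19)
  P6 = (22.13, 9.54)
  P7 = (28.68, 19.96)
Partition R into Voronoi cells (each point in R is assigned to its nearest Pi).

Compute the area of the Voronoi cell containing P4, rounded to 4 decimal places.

1. box [0,40]×[0,23]: [(0, 0) (40, 0) (40, 23) (0, 23)]
2. ⊥bis P4·P0 via (13.11,5.605): [(0, 3.8236) (40, 9.2588) (40, 23) (0, 23)]  |A|=658.3512
3. ⊥bis P4·P1 via (12.59,13.885): [(0, 13.46) (0, 3.8236) (40, 9.2588) (40, 14.8102)]  |A|=303.7562
4. ⊥bis P4·P2 via (10.255,8.635): [(11.6444, 13.8531) (9.3107, 5.0888) (40, 9.2588) (40, 14.8102)]  |A|=208.326
5. ⊥bis P4·P3 via (15.41,5.12): [(25.3789, 14.3167) (11.6444, 13.8531) (9.3107, 5.0888) (16.4238, 6.0553)]  |A|=84.7003
6. ⊥bis P4·P5 via (11.555,12.075): [(25.3789, 14.3167) (18.219, 14.075) (11.1376, 11.9497) (9.3107, 5.0888) (16.4238, 6.0553)]  |A|=78.4997
7. ⊥bis P4·P6 via (17.46,8.75): [(17.7144, 7.2459) (16.6394, 13.6009) (11.1376, 11.9497) (9.3107, 5.0888) (16.4238, 6.0553)]  |A|=48.8387
8. ⊥bis P4·P7 via (20.735,13.96): [(17.7144, 7.2459) (16.6394, 13.6009) (11.1376, 11.9497) (9.3107, 5.0888) (16.4238, 6.0553)]  |A|=48.8387
9. canonical 5-gon: [(17.7144, 7.2459) (16.6394, 13.6009) (11.1376, 11.9497) (9.3107, 5.0888) (16.4238, 6.0553)]
10. shoelace: 48.8387

Area of P4's cell: 48.8387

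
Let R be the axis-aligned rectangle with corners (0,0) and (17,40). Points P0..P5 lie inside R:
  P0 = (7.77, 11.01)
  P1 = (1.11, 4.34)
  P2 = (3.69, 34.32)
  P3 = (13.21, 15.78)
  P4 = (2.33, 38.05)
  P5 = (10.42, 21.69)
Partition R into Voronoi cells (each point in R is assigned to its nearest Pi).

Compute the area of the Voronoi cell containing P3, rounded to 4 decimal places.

1. box [0,17]×[0,40]: [(0, 0) (17, 0) (17, 40) (0, 40)]
2. ⊥bis P3·P0 via (10.49,13.395): [(0, 25.3584) (17, 5.9706) (17, 40) (0, 40)]  |A|=413.7032
3. ⊥bis P3·P1 via (7.16,10.06): [(0, 25.3584) (17, 5.9706) (17, 40) (0, 40)]  |A|=413.7032
4. ⊥bis P3·P2 via (8.45,25.05): [(2.8099, 22.1539) (17, 5.9706) (17, 29.4403)]  |A|=166.5189
5. ⊥bis P3·P4 via (7.77,26.915): [(2.8099, 22.1539) (17, 5.9706) (17, 29.4403)]  |A|=166.5189
6. ⊥bis P3·P5 via (11.815,18.735): [(7.5664, 16.7293) (17, 5.9706) (17, 21.1827)]  |A|=71.7529
7. canonical 3-gon: [(7.5664, 16.7293) (17, 5.9706) (17, 21.1827)]
8. shoelace: 71.7529

Area of P3's cell: 71.7529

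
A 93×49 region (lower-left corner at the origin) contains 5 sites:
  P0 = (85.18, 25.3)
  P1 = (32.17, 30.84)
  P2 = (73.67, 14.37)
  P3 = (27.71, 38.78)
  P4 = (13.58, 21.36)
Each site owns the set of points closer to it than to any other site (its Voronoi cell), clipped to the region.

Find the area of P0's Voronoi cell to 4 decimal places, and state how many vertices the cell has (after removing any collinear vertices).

1. box [0,93]×[0,49]: [(0, 0) (93, 0) (93, 49) (0, 49)]
2. ⊥bis P0·P1 via (58.675,28.07): [(55.7414, 0) (93, 0) (93, 49) (60.8624, 49)]  |A|=1700.2067
3. ⊥bis P0·P2 via (79.425,19.835): [(59.9569, 40.3362) (93, 5.5396) (93, 49) (60.8624, 49)]  |A|=857.2498
4. ⊥bis P0·P3 via (56.445,32.04): [(59.9569, 40.3362) (93, 5.5396) (93, 49) (60.8624, 49)]  |A|=857.2498
5. ⊥bis P0·P4 via (49.38,23.33): [(59.9569, 40.3362) (93, 5.5396) (93, 49) (60.8624, 49)]  |A|=857.2498
6. canonical 4-gon: [(59.9569, 40.3362) (93, 5.5396) (93, 49) (60.8624, 49)]
7. shoelace: 857.2498

Area of P0's cell: 857.2498 (4 vertices)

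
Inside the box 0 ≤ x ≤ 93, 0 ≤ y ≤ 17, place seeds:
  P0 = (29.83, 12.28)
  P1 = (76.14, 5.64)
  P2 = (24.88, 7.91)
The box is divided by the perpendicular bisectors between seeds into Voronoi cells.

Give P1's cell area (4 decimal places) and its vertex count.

1. box [0,93]×[0,17]: [(0, 0) (93, 0) (93, 17) (0, 17)]
2. ⊥bis P1·P0 via (52.985,8.96): [(51.7003, 0) (93, 0) (93, 17) (54.1378, 17)]  |A|=681.3762
3. ⊥bis P1·P2 via (50.51,6.775): [(51.7003, 0) (93, 0) (93, 17) (54.1378, 17)]  |A|=681.3762
4. canonical 4-gon: [(51.7003, 0) (93, 0) (93, 17) (54.1378, 17)]
5. shoelace: 681.3762

Area of P1's cell: 681.3762 (4 vertices)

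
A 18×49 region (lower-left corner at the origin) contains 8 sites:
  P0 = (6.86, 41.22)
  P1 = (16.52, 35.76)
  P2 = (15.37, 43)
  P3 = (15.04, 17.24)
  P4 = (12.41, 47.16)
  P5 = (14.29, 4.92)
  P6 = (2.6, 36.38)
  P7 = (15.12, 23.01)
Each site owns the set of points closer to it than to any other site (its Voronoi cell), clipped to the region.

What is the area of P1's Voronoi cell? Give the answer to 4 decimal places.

1. box [0,18]×[0,49]: [(0, 0) (18, 0) (18, 49) (0, 49)]
2. ⊥bis P1·P0 via (11.69,38.49): [(0, 17.8077) (0, 0) (18, 0) (18, 49) (17.6304, 49)]  |A|=607.033
3. ⊥bis P1·P2 via (15.945,39.38): [(11.823, 38.7253) (0, 17.8077) (0, 0) (18, 0) (18, 39.7064)]  |A|=576.4311
4. ⊥bis P1·P3 via (15.78,26.5): [(11.823, 38.7253) (5.3827, 27.3309) (18, 26.3226) (18, 39.7064)]  |A|=116.4662
5. ⊥bis P1·P4 via (14.465,41.46): [(11.823, 38.7253) (5.3827, 27.3309) (18, 26.3226) (18, 39.7064)]  |A|=116.4662
6. ⊥bis P1·P5 via (15.405,20.34): [(11.823, 38.7253) (5.3827, 27.3309) (18, 26.3226) (18, 39.7064)]  |A|=116.4662
7. ⊥bis P1·P6 via (9.56,36.07): [(11.823, 38.7253) (9.4948, 34.6062) (9.1573, 27.0292) (18, 26.3226) (18, 39.7064)]  |A|=102.1152
8. ⊥bis P1·P7 via (15.82,29.385): [(11.823, 38.7253) (9.4948, 34.6062) (9.2942, 30.1016) (18, 29.1456) (18, 39.7064)]  |A|=76.1946
9. canonical 5-gon: [(11.823, 38.7253) (9.4948, 34.6062) (9.2942, 30.1016) (18, 29.1456) (18, 39.7064)]
10. shoelace: 76.1946

Area of P1's cell: 76.1946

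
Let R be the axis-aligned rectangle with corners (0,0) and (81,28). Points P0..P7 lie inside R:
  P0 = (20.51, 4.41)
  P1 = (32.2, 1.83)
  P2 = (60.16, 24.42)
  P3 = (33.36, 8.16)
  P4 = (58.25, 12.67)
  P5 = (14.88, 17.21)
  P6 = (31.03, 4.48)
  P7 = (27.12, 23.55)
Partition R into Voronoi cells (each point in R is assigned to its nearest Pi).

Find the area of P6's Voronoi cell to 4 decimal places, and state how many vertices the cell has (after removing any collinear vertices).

1. box [0,81]×[0,28]: [(0, 0) (81, 0) (81, 28) (0, 28)]
2. ⊥bis P6·P0 via (25.77,4.445): [(25.7996, 0) (81, 0) (81, 28) (25.6133, 28)]  |A|=1548.2202
3. ⊥bis P6·P1 via (31.615,3.155): [(25.7957, 0.5857) (81, 24.9589) (81, 28) (25.6133, 28)]  |A|=843.1336
4. ⊥bis P6·P2 via (45.595,14.45): [(25.7957, 0.5857) (48.2878, 10.5162) (36.3198, 28) (25.6133, 28)]  |A|=402.8034
5. ⊥bis P6·P3 via (32.195,6.32): [(25.7303, 10.4131) (25.7957, 0.5857) (34.9018, 4.6062)]  |A|=44.8765
6. ⊥bis P6·P4 via (44.64,8.575): [(25.7303, 10.4131) (25.7957, 0.5857) (34.9018, 4.6062)]  |A|=44.8765
7. ⊥bis P6·P5 via (22.955,10.845): [(25.7303, 10.4131) (25.7957, 0.5857) (34.9018, 4.6062)]  |A|=44.8765
8. ⊥bis P6·P7 via (29.075,14.015): [(25.7303, 10.4131) (25.7957, 0.5857) (34.9018, 4.6062)]  |A|=44.8765
9. canonical 3-gon: [(25.7303, 10.4131) (25.7957, 0.5857) (34.9018, 4.6062)]
10. shoelace: 44.8765

Area of P6's cell: 44.8765 (3 vertices)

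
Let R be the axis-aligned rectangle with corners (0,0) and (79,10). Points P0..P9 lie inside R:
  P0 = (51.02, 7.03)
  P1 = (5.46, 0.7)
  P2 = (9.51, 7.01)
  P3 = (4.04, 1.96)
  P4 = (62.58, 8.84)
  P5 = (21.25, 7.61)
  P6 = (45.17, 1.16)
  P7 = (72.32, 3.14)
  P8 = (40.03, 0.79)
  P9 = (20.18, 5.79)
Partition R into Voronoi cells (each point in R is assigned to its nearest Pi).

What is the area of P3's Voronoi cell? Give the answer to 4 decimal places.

1. box [0,79]×[0,10]: [(0, 0) (79, 0) (79, 10) (0, 10)]
2. ⊥bis P3·P0 via (27.53,4.495): [(0, 0) (28.0151, 0) (26.9359, 10) (0, 10)]  |A|=274.755
3. ⊥bis P3·P1 via (4.75,1.33): [(0, 0) (3.5699, 0) (12.4431, 10) (0, 10)]  |A|=80.0648
4. ⊥bis P3·P2 via (6.775,4.485): [(0, 0) (3.5699, 0) (7.1699, 4.0572) (1.6835, 10) (0, 10)]  |A|=48.0937
5. ⊥bis P3·P4 via (33.31,5.4): [(0, 0) (3.5699, 0) (7.1699, 4.0572) (1.6835, 10) (0, 10)]  |A|=48.0937
6. ⊥bis P3·P5 via (12.645,4.785): [(0, 0) (3.5699, 0) (7.1699, 4.0572) (1.6835, 10) (0, 10)]  |A|=48.0937
7. ⊥bis P3·P6 via (24.605,1.56): [(0, 0) (3.5699, 0) (7.1699, 4.0572) (1.6835, 10) (0, 10)]  |A|=48.0937
8. ⊥bis P3·P7 via (38.18,2.55): [(0, 0) (3.5699, 0) (7.1699, 4.0572) (1.6835, 10) (0, 10)]  |A|=48.0937
9. ⊥bis P3·P8 via (22.035,1.375): [(0, 0) (3.5699, 0) (7.1699, 4.0572) (1.6835, 10) (0, 10)]  |A|=48.0937
10. ⊥bis P3·P9 via (12.11,3.875): [(0, 0) (3.5699, 0) (7.1699, 4.0572) (1.6835, 10) (0, 10)]  |A|=48.0937
11. canonical 5-gon: [(0, 0) (3.5699, 0) (7.1699, 4.0572) (1.6835, 10) (0, 10)]
12. shoelace: 48.0937

Area of P3's cell: 48.0937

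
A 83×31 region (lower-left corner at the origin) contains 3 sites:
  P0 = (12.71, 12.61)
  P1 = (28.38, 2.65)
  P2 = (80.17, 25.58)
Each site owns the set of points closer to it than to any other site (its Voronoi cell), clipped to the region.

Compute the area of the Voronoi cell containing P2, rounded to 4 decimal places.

1. box [0,83]×[0,31]: [(0, 0) (83, 0) (83, 31) (0, 31)]
2. ⊥bis P2·P0 via (46.44,19.095): [(50.1112, 0) (83, 0) (83, 31) (44.1511, 31)]  |A|=1111.9334
3. ⊥bis P2·P1 via (54.275,14.115): [(60.5244, 0) (83, 0) (83, 31) (46.7992, 31)]  |A|=909.4845
4. canonical 4-gon: [(60.5244, 0) (83, 0) (83, 31) (46.7992, 31)]
5. shoelace: 909.4845

Area of P2's cell: 909.4845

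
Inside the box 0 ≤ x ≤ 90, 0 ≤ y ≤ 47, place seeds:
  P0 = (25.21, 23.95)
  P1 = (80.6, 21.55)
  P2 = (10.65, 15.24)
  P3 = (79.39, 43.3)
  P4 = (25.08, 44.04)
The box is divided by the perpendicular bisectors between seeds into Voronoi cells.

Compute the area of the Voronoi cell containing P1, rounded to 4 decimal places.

Area of P1's cell: 1194.9403

1. box [0,90]×[0,47]: [(0, 0) (90, 0) (90, 47) (0, 47)]
2. ⊥bis P1·P0 via (52.905,22.75): [(51.9193, 0) (90, 0) (90, 47) (53.9557, 47)]  |A|=1741.9376
3. ⊥bis P1·P2 via (45.625,18.395): [(51.9193, 0) (90, 0) (90, 47) (53.9557, 47)]  |A|=1741.9376
4. ⊥bis P1·P3 via (79.995,32.425): [(53.2598, 30.9377) (51.9193, 0) (90, 0) (90, 32.9816)]  |A|=1194.9403
5. ⊥bis P1·P4 via (52.84,32.795): [(53.2598, 30.9377) (51.9193, 0) (90, 0) (90, 32.9816)]  |A|=1194.9403
6. canonical 4-gon: [(53.2598, 30.9377) (51.9193, 0) (90, 0) (90, 32.9816)]
7. shoelace: 1194.9403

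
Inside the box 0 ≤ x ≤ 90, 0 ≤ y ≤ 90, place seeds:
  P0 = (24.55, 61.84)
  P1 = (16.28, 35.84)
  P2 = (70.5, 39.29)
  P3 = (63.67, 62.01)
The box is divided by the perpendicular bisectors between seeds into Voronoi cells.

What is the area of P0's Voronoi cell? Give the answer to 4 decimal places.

Area of P0's cell: 1836.4617

1. box [0,90]×[0,90]: [(0, 0) (90, 0) (90, 90) (0, 90)]
2. ⊥bis P0·P1 via (20.415,48.84): [(0, 55.3335) (90, 26.7066) (90, 90) (0, 90)]  |A|=4408.1929
3. ⊥bis P0·P2 via (47.525,50.565): [(0, 55.3335) (43.1324, 41.6141) (66.8778, 90) (0, 90)]  |A|=2365.5922
4. ⊥bis P0·P3 via (44.11,61.925): [(0, 55.3335) (43.1324, 41.6141) (44.1889, 43.7671) (43.988, 90) (0, 90)]  |A|=1836.4617
5. canonical 5-gon: [(0, 55.3335) (43.1324, 41.6141) (44.1889, 43.7671) (43.988, 90) (0, 90)]
6. shoelace: 1836.4617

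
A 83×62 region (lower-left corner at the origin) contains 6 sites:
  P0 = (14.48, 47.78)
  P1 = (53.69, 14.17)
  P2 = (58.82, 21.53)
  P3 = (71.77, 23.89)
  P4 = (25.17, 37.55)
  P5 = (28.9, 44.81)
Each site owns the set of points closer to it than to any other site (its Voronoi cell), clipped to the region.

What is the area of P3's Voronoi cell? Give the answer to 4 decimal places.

1. box [0,83]×[0,62]: [(0, 0) (83, 0) (83, 62) (0, 62)]
2. ⊥bis P3·P0 via (43.125,35.835): [(28.1818, 0) (83, 0) (83, 62) (54.0358, 62)]  |A|=2597.2545
3. ⊥bis P3·P1 via (62.73,19.03): [(47.7425, 46.908) (72.9607, 0) (83, 0) (83, 62) (54.0358, 62)]  |A|=1547.0077
4. ⊥bis P3·P2 via (65.295,22.71): [(67.6249, 9.925) (72.9607, 0) (83, 0) (83, 62) (58.1348, 62)]  |A|=1173.8742
5. ⊥bis P3·P4 via (48.47,30.72): [(67.6249, 9.925) (72.9607, 0) (83, 0) (83, 62) (58.1348, 62)]  |A|=1173.8742
6. ⊥bis P3·P5 via (50.335,34.35): [(59.6828, 53.5058) (67.6249, 9.925) (72.9607, 0) (83, 0) (83, 62) (63.8278, 62)]  |A|=1149.6954
7. canonical 6-gon: [(59.6828, 53.5058) (67.6249, 9.925) (72.9607, 0) (83, 0) (83, 62) (63.8278, 62)]
8. shoelace: 1149.6954

Area of P3's cell: 1149.6954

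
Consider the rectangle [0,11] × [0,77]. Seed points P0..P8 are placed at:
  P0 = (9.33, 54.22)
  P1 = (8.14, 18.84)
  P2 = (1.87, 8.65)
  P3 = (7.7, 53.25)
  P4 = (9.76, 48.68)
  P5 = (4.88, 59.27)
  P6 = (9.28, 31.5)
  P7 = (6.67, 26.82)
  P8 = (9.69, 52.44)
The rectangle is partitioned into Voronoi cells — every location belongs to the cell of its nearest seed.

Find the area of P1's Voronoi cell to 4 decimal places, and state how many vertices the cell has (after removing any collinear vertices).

1. box [0,11]×[0,77]: [(0, 0) (11, 0) (11, 77) (0, 77)]
2. ⊥bis P1·P0 via (8.735,36.53): [(0, 36.8238) (0, 0) (11, 0) (11, 36.4538)]  |A|=403.0269
3. ⊥bis P1·P2 via (5.005,13.745): [(0, 36.8238) (0, 16.8246) (11, 10.0562) (11, 36.4538)]  |A|=255.1823
4. ⊥bis P1·P3 via (7.92,36.045): [(0, 35.9437) (0, 16.8246) (11, 10.0562) (11, 36.0844)]  |A|=248.31
5. ⊥bis P1·P4 via (8.95,33.76): [(0, 34.2459) (0, 16.8246) (11, 10.0562) (11, 33.6487)]  |A|=225.5756
6. ⊥bis P1·P5 via (6.51,39.055): [(0, 34.2459) (0, 16.8246) (11, 10.0562) (11, 33.6487)]  |A|=225.5756
7. ⊥bis P1·P6 via (8.71,25.17): [(0, 25.9543) (0, 16.8246) (11, 10.0562) (11, 24.9638)]  |A|=132.2049
8. ⊥bis P1·P7 via (7.405,22.83): [(0, 21.4659) (0, 16.8246) (11, 10.0562) (11, 23.4922)]  |A|=99.4252
9. ⊥bis P1·P8 via (8.915,35.64): [(0, 21.4659) (0, 16.8246) (11, 10.0562) (11, 23.4922)]  |A|=99.4252
10. canonical 4-gon: [(0, 21.4659) (0, 16.8246) (11, 10.0562) (11, 23.4922)]
11. shoelace: 99.4252

Area of P1's cell: 99.4252 (4 vertices)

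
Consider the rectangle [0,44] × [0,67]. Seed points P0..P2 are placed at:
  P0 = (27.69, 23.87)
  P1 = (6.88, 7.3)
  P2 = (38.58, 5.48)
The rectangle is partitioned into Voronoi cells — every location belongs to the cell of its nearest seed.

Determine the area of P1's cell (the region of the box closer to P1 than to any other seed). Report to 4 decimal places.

Area of P1's cell: 522.2174

1. box [0,44]×[0,67]: [(0, 0) (44, 0) (44, 67) (0, 67)]
2. ⊥bis P1·P0 via (17.285,15.585): [(0, 37.293) (0, 0) (29.6946, 0)]  |A|=553.6994
3. ⊥bis P1·P2 via (22.73,6.39): [(22.8562, 8.5882) (0, 37.293) (0, 0) (22.3631, 0)]  |A|=522.2174
4. canonical 4-gon: [(22.8562, 8.5882) (0, 37.293) (0, 0) (22.3631, 0)]
5. shoelace: 522.2174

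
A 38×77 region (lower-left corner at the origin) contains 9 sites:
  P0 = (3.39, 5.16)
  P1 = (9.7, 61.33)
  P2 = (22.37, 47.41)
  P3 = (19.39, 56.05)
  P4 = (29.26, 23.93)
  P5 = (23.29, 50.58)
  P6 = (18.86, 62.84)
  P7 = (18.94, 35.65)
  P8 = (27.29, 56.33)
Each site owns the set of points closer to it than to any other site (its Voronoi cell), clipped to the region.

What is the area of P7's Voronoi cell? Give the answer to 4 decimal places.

Area of P7's cell: 524.1437

1. box [0,38]×[0,77]: [(0, 0) (38, 0) (38, 77) (0, 77)]
2. ⊥bis P7·P0 via (11.165,20.405): [(0, 26.0992) (38, 6.7191) (38, 77) (0, 77)]  |A|=2302.4533
3. ⊥bis P7·P1 via (14.32,48.49): [(0, 43.3375) (0, 26.0992) (38, 6.7191) (38, 57.0104)]  |A|=1283.0624
4. ⊥bis P7·P2 via (20.655,41.53): [(6.4728, 45.6665) (0, 43.3375) (0, 26.0992) (38, 6.7191) (38, 36.471)]  |A|=959.2886
5. ⊥bis P7·P3 via (19.165,45.85): [(6.4728, 45.6665) (0, 43.3375) (0, 26.0992) (38, 6.7191) (38, 36.471)]  |A|=959.2886
6. ⊥bis P7·P4 via (24.1,29.79): [(33.2581, 37.8541) (6.4728, 45.6665) (0, 43.3375) (0, 26.0992) (12.6068, 19.6697)]  |A|=524.1437
7. ⊥bis P7·P5 via (21.115,43.115): [(33.2581, 37.8541) (6.4728, 45.6665) (0, 43.3375) (0, 26.0992) (12.6068, 19.6697)]  |A|=524.1437
8. ⊥bis P7·P6 via (18.9,49.245): [(33.2581, 37.8541) (6.4728, 45.6665) (0, 43.3375) (0, 26.0992) (12.6068, 19.6697)]  |A|=524.1437
9. ⊥bis P7·P8 via (23.115,45.99): [(33.2581, 37.8541) (6.4728, 45.6665) (0, 43.3375) (0, 26.0992) (12.6068, 19.6697)]  |A|=524.1437
10. canonical 5-gon: [(33.2581, 37.8541) (6.4728, 45.6665) (0, 43.3375) (0, 26.0992) (12.6068, 19.6697)]
11. shoelace: 524.1437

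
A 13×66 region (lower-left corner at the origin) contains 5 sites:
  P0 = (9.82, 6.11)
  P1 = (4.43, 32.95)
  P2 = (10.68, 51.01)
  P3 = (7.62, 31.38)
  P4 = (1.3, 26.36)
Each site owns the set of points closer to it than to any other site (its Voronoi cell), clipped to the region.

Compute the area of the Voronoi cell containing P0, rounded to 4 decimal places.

Area of P0's cell: 216.1045

1. box [0,13]×[0,66]: [(0, 0) (13, 0) (13, 66) (0, 66)]
2. ⊥bis P0·P1 via (7.125,19.53): [(0, 18.0992) (0, 0) (13, 0) (13, 20.7098)]  |A|=252.2583
3. ⊥bis P0·P2 via (10.25,28.56): [(0, 18.0992) (0, 0) (13, 0) (13, 20.7098)]  |A|=252.2583
4. ⊥bis P0·P3 via (8.72,18.745): [(0, 17.9858) (0, 0) (13, 0) (13, 19.1176)]  |A|=241.1725
5. ⊥bis P0·P4 via (5.56,16.235): [(12.2577, 19.053) (0, 13.8957) (0, 0) (13, 0) (13, 19.1176)]  |A|=216.1045
6. canonical 5-gon: [(12.2577, 19.053) (0, 13.8957) (0, 0) (13, 0) (13, 19.1176)]
7. shoelace: 216.1045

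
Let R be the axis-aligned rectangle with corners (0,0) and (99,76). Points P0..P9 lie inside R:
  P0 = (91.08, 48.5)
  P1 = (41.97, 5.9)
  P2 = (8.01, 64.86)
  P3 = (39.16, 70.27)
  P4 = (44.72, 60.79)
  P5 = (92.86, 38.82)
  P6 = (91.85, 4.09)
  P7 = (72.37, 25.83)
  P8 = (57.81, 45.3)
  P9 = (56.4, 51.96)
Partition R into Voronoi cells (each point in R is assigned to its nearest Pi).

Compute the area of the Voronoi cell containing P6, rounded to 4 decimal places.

Area of P6's cell: 462.4029

1. box [0,99]×[0,76]: [(0, 0) (99, 0) (99, 76) (0, 76)]
2. ⊥bis P6·P0 via (91.465,26.295): [(0, 24.7091) (0, 0) (99, 0) (99, 26.4256)]  |A|=2531.1719
3. ⊥bis P6·P1 via (66.91,4.995): [(67.6679, 25.8824) (66.7287, 0) (99, 0) (99, 26.4256)]  |A|=831.6136
4. ⊥bis P6·P2 via (49.93,34.475): [(67.6679, 25.8824) (66.7287, 0) (99, 0) (99, 26.4256)]  |A|=831.6136
5. ⊥bis P6·P3 via (65.505,37.18): [(67.6679, 25.8824) (66.7287, 0) (99, 0) (99, 26.4256)]  |A|=831.6136
6. ⊥bis P6·P4 via (68.285,32.44): [(67.6679, 25.8824) (66.7287, 0) (99, 0) (99, 26.4256)]  |A|=831.6136
7. ⊥bis P6·P5 via (92.355,21.455): [(67.5335, 22.1768) (66.7287, 0) (99, 0) (99, 21.2618)]  |A|=692.354
8. ⊥bis P6·P7 via (82.11,14.96): [(89.4527, 21.5394) (66.7729, 1.2173) (66.7287, 0) (99, 0) (99, 21.2618)]  |A|=462.4029
9. ⊥bis P6·P8 via (74.83,24.695): [(89.4527, 21.5394) (66.7729, 1.2173) (66.7287, 0) (99, 0) (99, 21.2618)]  |A|=462.4029
10. ⊥bis P6·P9 via (74.125,28.025): [(89.4527, 21.5394) (66.7729, 1.2173) (66.7287, 0) (99, 0) (99, 21.2618)]  |A|=462.4029
11. canonical 5-gon: [(89.4527, 21.5394) (66.7729, 1.2173) (66.7287, 0) (99, 0) (99, 21.2618)]
12. shoelace: 462.4029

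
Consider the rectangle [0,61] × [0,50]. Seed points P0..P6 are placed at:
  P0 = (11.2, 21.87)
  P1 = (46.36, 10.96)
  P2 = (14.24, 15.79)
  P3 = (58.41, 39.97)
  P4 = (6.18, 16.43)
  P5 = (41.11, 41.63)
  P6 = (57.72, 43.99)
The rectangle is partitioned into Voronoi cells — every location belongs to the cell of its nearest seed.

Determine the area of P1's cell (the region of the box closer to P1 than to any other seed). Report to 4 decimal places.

1. box [0,61]×[0,50]: [(0, 0) (61, 0) (61, 50) (0, 50)]
2. ⊥bis P1·P0 via (28.78,16.415): [(23.6865, 0) (61, 0) (61, 50) (39.2013, 50)]  |A|=1477.8055
3. ⊥bis P1·P2 via (30.3,13.375): [(32.6162, 28.7781) (28.2888, 0) (61, 0) (61, 50) (39.2013, 50)]  |A|=1411.5834
4. ⊥bis P1·P3 via (52.385,25.465): [(33.9626, 33.1172) (32.6162, 28.7781) (28.2888, 0) (61, 0) (61, 21.8866)]  |A|=847.5144
5. ⊥bis P1·P4 via (26.27,13.695): [(33.9626, 33.1172) (32.6162, 28.7781) (28.2888, 0) (61, 0) (61, 21.8866)]  |A|=847.5144
6. ⊥bis P1·P5 via (43.735,26.295): [(48.4456, 27.1013) (31.9392, 24.2758) (28.2888, 0) (61, 0) (61, 21.8866)]  |A|=775.8417
7. ⊥bis P1·P6 via (52.04,27.475): [(48.4456, 27.1013) (31.9392, 24.2758) (28.2888, 0) (61, 0) (61, 21.8866)]  |A|=775.8417
8. canonical 5-gon: [(48.4456, 27.1013) (31.9392, 24.2758) (28.2888, 0) (61, 0) (61, 21.8866)]
9. shoelace: 775.8417

Area of P1's cell: 775.8417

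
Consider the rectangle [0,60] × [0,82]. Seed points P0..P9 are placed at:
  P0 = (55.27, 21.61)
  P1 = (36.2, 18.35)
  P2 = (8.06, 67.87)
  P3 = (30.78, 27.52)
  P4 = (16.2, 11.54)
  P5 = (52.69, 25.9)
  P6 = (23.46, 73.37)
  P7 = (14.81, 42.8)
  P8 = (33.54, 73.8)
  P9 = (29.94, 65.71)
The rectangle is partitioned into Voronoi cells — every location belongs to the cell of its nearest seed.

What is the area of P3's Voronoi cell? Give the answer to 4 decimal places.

Area of P3's cell: 468.9743

1. box [0,60]×[0,82]: [(0, 0) (60, 0) (60, 82) (0, 82)]
2. ⊥bis P3·P0 via (43.025,24.565): [(0, 0) (37.0969, 0) (56.8854, 82) (0, 82)]  |A|=3853.2738
3. ⊥bis P3·P1 via (33.49,22.935): [(0, 3.1405) (44.1525, 29.2372) (56.8854, 82) (0, 82)]  |A|=3241.64
4. ⊥bis P3·P2 via (19.42,47.695): [(0, 36.7601) (0, 3.1405) (44.1525, 29.2372) (53.1964, 66.7136)]  |A|=1603.5536
5. ⊥bis P3·P4 via (23.49,19.53): [(2.8479, 38.3637) (25.1566, 18.0095) (44.1525, 29.2372) (53.1964, 66.7136)]  |A|=1133.8066
6. ⊥bis P3·P5 via (41.735,26.71): [(44.3234, 61.7174) (2.8479, 38.3637) (25.1566, 18.0095) (41.8199, 27.8585)]  |A|=952.3708
7. ⊥bis P3·P6 via (27.12,50.445): [(43.6855, 53.0897) (23.1895, 49.8175) (2.8479, 38.3637) (25.1566, 18.0095) (41.8199, 27.8585)]  |A|=864.9973
8. ⊥bis P3·P7 via (22.795,35.16): [(43.6855, 53.0897) (39.2765, 52.3858) (15.1345, 27.1535) (25.1566, 18.0095) (41.8199, 27.8585)]  |A|=508.6625
9. ⊥bis P3·P8 via (32.16,50.66): [(43.456, 49.9863) (37.3303, 50.3517) (15.1345, 27.1535) (25.1566, 18.0095) (41.8199, 27.8585)]  |A|=495.3162
10. ⊥bis P3·P9 via (30.36,46.615): [(43.2277, 46.898) (33.8281, 46.6913) (15.1345, 27.1535) (25.1566, 18.0095) (41.8199, 27.8585)]  |A|=468.9743
11. canonical 5-gon: [(43.2277, 46.898) (33.8281, 46.6913) (15.1345, 27.1535) (25.1566, 18.0095) (41.8199, 27.8585)]
12. shoelace: 468.9743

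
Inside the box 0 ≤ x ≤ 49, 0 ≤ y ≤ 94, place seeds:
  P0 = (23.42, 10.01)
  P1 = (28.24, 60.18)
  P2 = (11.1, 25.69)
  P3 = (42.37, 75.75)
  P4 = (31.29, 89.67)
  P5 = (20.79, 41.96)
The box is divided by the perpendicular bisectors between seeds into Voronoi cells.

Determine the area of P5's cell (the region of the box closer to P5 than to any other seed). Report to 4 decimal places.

1. box [0,49]×[0,94]: [(0, 0) (49, 0) (49, 94) (0, 94)]
2. ⊥bis P5·P0 via (22.105,25.985): [(0, 24.1654) (49, 28.1989) (49, 94) (0, 94)]  |A|=3323.0748
3. ⊥bis P5·P1 via (24.515,51.07): [(0, 61.094) (0, 24.1654) (49, 28.1989) (49, 41.0583)]  |A|=1219.8053
4. ⊥bis P5·P2 via (15.945,33.825): [(0, 61.094) (0, 43.3214) (28.2583, 26.4915) (49, 28.1989) (49, 41.0583)]  |A|=949.1469
5. ⊥bis P5·P3 via (31.58,58.855): [(0, 61.094) (0, 43.3214) (28.2583, 26.4915) (49, 28.1989) (49, 41.0583)]  |A|=949.1469
6. ⊥bis P5·P4 via (26.04,65.815): [(0, 61.094) (0, 43.3214) (28.2583, 26.4915) (49, 28.1989) (49, 41.0583)]  |A|=949.1469
7. canonical 5-gon: [(0, 61.094) (0, 43.3214) (28.2583, 26.4915) (49, 28.1989) (49, 41.0583)]
8. shoelace: 949.1469

Area of P5's cell: 949.1469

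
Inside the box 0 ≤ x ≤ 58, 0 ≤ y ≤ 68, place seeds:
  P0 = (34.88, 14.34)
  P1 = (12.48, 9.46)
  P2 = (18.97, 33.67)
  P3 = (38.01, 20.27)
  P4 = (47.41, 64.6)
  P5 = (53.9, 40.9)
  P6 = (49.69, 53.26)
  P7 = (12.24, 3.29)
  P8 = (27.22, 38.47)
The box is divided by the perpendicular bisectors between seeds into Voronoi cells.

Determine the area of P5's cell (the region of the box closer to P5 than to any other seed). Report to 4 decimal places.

Area of P5's cell: 316.7624

1. box [0,58]×[0,68]: [(0, 0) (58, 0) (58, 68) (0, 68)]
2. ⊥bis P5·P0 via (44.39,27.62): [(0, 59.4083) (58, 17.8737) (58, 68) (0, 68)]  |A|=1702.8219
3. ⊥bis P5·P1 via (33.19,25.18): [(15.794, 48.098) (58, 17.8737) (58, 68) (0.6873, 68)]  |A|=1628.1338
4. ⊥bis P5·P2 via (36.435,37.285): [(37.3993, 32.6261) (58, 17.8737) (58, 68) (30.0774, 68)]  |A|=1010.1826
5. ⊥bis P5·P3 via (45.955,30.585): [(36.2792, 38.0377) (58, 21.3075) (58, 68) (30.0774, 68)]  |A|=925.4117
6. ⊥bis P5·P4 via (50.655,52.75): [(34.1684, 48.2353) (36.2792, 38.0377) (58, 21.3075) (58, 54.7614)]  |A|=491.7228
7. ⊥bis P5·P6 via (51.795,47.08): [(35.5527, 41.5476) (36.2792, 38.0377) (58, 21.3075) (58, 49.1935)]  |A|=345.0254
8. ⊥bis P5·P7 via (33.07,22.095): [(35.5527, 41.5476) (36.2792, 38.0377) (58, 21.3075) (58, 49.1935)]  |A|=345.0254
9. ⊥bis P5·P8 via (40.56,39.685): [(40.2448, 43.1458) (41.0443, 34.3674) (58, 21.3075) (58, 49.1935)]  |A|=316.7624
10. canonical 4-gon: [(40.2448, 43.1458) (41.0443, 34.3674) (58, 21.3075) (58, 49.1935)]
11. shoelace: 316.7624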